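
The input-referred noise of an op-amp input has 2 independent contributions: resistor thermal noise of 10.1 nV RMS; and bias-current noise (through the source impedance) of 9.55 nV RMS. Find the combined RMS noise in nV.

Uncorrelated sources add in power (mean-square): V_tot = √(ΣV_i²)
V_tot = √[(1.01×10⁻⁸)² + (9.55×10⁻⁹)²] = 1.39×10⁻⁸ V = 13.9 nV

13.9 nV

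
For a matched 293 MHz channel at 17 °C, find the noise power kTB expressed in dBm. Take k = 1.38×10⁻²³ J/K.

−89.3 dBm

T = 17 °C + 273.15 = 290.15 K
P_n = kTB = 1.38×10⁻²³ × 290.15 × 2.93×10⁸ = 1.17×10⁻¹² W
In dBm: 10 log₁₀(1.17×10⁻¹² / 10⁻³) = −89.3 dBm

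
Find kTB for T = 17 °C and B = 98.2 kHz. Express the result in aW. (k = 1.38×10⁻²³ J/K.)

393 aW

T = 17 °C + 273.15 = 290.15 K
P_n = kTB = 1.38×10⁻²³ × 290.15 × 9.82×10⁴ = 3.93×10⁻¹⁶ W = 393 aW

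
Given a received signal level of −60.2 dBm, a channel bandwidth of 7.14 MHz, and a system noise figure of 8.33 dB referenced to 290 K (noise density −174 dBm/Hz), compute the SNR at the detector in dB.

Noise floor: N = −174 + 10 log₁₀(B) + NF
10 log₁₀(7.14×10⁶) = 68.54 dB
N = −174 + 68.54 + 8.33 = −97.13 dBm
SNR = P_sig − N = −60.2 − (−97.13) = 36.93 dB → 36.9 dB

36.9 dB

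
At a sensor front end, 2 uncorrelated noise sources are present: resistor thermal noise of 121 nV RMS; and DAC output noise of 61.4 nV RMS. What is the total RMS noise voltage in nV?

136 nV

Uncorrelated sources add in power (mean-square): V_tot = √(ΣV_i²)
V_tot = √[(1.21×10⁻⁷)² + (6.14×10⁻⁸)²] = 1.36×10⁻⁷ V = 136 nV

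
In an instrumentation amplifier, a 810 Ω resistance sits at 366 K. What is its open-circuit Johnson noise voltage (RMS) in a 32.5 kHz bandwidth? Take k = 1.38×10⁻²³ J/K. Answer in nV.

V_n = √(4kTRB)
4kTRB = 4 × 1.38×10⁻²³ × 366 × 8.10×10² × 3.25×10⁴ = 5.32×10⁻¹³ V²
V_n = √(5.32×10⁻¹³) = 7.29×10⁻⁷ V = 729 nV

729 nV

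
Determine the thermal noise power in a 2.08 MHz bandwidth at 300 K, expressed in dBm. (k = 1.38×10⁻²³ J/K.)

P_n = kTB = 1.38×10⁻²³ × 300 × 2.08×10⁶ = 8.61×10⁻¹⁵ W
In dBm: 10 log₁₀(8.61×10⁻¹⁵ / 10⁻³) = −110.6 dBm

−110.6 dBm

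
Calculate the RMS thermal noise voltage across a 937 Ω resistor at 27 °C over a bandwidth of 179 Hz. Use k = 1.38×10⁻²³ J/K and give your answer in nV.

T = 27 °C + 273.15 = 300.15 K
V_n = √(4kTRB)
4kTRB = 4 × 1.38×10⁻²³ × 300.15 × 9.37×10² × 1.79×10² = 2.78×10⁻¹⁵ V²
V_n = √(2.78×10⁻¹⁵) = 5.27×10⁻⁸ V = 52.7 nV

52.7 nV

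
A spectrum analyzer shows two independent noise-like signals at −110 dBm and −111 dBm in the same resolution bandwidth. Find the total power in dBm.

−107.5 dBm

Convert to linear, add, convert back:
P₁ = 1.00×10⁻¹⁴ W, P₂ = 7.94×10⁻¹⁵ W
P_tot = 1.79×10⁻¹⁴ W → 10 log₁₀(P_tot / 10⁻³) = −107.5 dBm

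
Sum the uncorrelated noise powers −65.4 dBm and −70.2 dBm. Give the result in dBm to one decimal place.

Convert to linear, add, convert back:
P₁ = 2.88×10⁻¹⁰ W, P₂ = 9.55×10⁻¹¹ W
P_tot = 3.84×10⁻¹⁰ W → 10 log₁₀(P_tot / 10⁻³) = −64.2 dBm

−64.2 dBm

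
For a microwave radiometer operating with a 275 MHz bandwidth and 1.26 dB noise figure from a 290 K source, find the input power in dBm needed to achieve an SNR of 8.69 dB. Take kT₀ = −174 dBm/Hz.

Sensitivity = −174 + 10 log₁₀(B) + NF + SNR_min
= −174 + 84.39 + 1.26 + 8.69
= −79.66 dBm → −79.7 dBm

−79.7 dBm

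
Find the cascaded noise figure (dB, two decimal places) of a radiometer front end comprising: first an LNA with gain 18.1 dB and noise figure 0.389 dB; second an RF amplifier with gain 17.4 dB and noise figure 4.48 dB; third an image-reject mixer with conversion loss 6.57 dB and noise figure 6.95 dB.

0.50 dB

Convert to linear (a loss of L dB is a gain of −L dB): F_i = 10^(NF_i/10), G_i = 10^(G_i,dB/10)
  Stage 1: F_1 = 10^(0.389/10) = 1.094, G_1 = 10^(18.1/10) = 64.57
  Stage 2: F_2 = 10^(4.48/10) = 2.805, G_2 = 10^(17.4/10) = 54.95
  Stage 3: F_3 = 10^(6.95/10) = 4.955, G_3 = 10^(−6.57/10) = 0.2203
Friis cascade:
  F = 1.094 + (2.805 − 1)/64.57 + (4.955 − 1)/3548 = 1.123
NF = 10 log₁₀(1.123) = 0.50 dB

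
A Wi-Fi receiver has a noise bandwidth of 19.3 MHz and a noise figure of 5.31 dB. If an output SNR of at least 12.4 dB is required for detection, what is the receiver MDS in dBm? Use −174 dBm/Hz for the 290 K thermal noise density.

Sensitivity = −174 + 10 log₁₀(B) + NF + SNR_min
= −174 + 72.86 + 5.31 + 12.4
= −83.43 dBm → −83.4 dBm

−83.4 dBm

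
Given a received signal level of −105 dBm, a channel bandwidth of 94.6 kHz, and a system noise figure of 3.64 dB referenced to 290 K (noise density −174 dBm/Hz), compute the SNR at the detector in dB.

15.6 dB

Noise floor: N = −174 + 10 log₁₀(B) + NF
10 log₁₀(9.46×10⁴) = 49.76 dB
N = −174 + 49.76 + 3.64 = −120.60 dBm
SNR = P_sig − N = −105 − (−120.60) = 15.60 dB → 15.6 dB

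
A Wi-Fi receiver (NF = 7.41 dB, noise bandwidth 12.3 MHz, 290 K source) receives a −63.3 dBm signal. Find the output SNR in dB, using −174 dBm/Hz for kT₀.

Noise floor: N = −174 + 10 log₁₀(B) + NF
10 log₁₀(1.23×10⁷) = 70.9 dB
N = −174 + 70.9 + 7.41 = −95.69 dBm
SNR = P_sig − N = −63.3 − (−95.69) = 32.39 dB → 32.4 dB

32.4 dB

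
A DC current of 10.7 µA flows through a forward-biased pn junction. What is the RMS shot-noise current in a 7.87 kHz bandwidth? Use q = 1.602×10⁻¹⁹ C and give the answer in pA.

164 pA

I_n = √(2qI·B)
2qI·B = 2 × 1.602×10⁻¹⁹ × 1.07×10⁻⁵ × 7.87×10³ = 2.70×10⁻²⁰ A²
I_n = √(2.70×10⁻²⁰) = 1.64×10⁻¹⁰ A = 164 pA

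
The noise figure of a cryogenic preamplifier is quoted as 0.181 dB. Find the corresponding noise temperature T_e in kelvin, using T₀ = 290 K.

12.3 K

F = 10^(0.181/10) = 1.04256
T_e = (F − 1)·T₀ = (1.04256 − 1) × 290 = 12.3 K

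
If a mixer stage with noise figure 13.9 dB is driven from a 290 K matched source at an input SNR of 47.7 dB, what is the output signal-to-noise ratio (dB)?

By definition F = SNR_in/SNR_out, so in dB: SNR_out = SNR_in − NF
SNR_out = 47.7 − 13.9 = 33.8 dB

33.8 dB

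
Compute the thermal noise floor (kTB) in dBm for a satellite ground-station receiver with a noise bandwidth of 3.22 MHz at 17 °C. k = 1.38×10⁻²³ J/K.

−108.9 dBm

T = 17 °C + 273.15 = 290.15 K
P_n = kTB = 1.38×10⁻²³ × 290.15 × 3.22×10⁶ = 1.29×10⁻¹⁴ W
In dBm: 10 log₁₀(1.29×10⁻¹⁴ / 10⁻³) = −108.9 dBm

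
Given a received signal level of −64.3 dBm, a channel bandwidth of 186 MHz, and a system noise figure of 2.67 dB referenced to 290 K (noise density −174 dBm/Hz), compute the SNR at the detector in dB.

Noise floor: N = −174 + 10 log₁₀(B) + NF
10 log₁₀(1.86×10⁸) = 82.7 dB
N = −174 + 82.7 + 2.67 = −88.63 dBm
SNR = P_sig − N = −64.3 − (−88.63) = 24.33 dB → 24.3 dB

24.3 dB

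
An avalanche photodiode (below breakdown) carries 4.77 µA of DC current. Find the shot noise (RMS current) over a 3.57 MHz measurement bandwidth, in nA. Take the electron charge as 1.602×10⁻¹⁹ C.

2.34 nA

I_n = √(2qI·B)
2qI·B = 2 × 1.602×10⁻¹⁹ × 4.77×10⁻⁶ × 3.57×10⁶ = 5.46×10⁻¹⁸ A²
I_n = √(5.46×10⁻¹⁸) = 2.34×10⁻⁹ A = 2.34 nA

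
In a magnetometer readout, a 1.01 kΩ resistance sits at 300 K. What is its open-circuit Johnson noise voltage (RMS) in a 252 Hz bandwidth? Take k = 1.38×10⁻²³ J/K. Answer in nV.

64.9 nV

V_n = √(4kTRB)
4kTRB = 4 × 1.38×10⁻²³ × 300 × 1.01×10³ × 2.52×10² = 4.21×10⁻¹⁵ V²
V_n = √(4.21×10⁻¹⁵) = 6.49×10⁻⁸ V = 64.9 nV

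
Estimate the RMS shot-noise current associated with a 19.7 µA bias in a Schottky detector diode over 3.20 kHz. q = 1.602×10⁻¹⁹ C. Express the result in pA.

142 pA

I_n = √(2qI·B)
2qI·B = 2 × 1.602×10⁻¹⁹ × 1.97×10⁻⁵ × 3.20×10³ = 2.02×10⁻²⁰ A²
I_n = √(2.02×10⁻²⁰) = 1.42×10⁻¹⁰ A = 142 pA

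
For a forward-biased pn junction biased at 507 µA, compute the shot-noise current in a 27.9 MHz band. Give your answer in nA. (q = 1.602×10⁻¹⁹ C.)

67.3 nA

I_n = √(2qI·B)
2qI·B = 2 × 1.602×10⁻¹⁹ × 5.07×10⁻⁴ × 2.79×10⁷ = 4.53×10⁻¹⁵ A²
I_n = √(4.53×10⁻¹⁵) = 6.73×10⁻⁸ A = 67.3 nA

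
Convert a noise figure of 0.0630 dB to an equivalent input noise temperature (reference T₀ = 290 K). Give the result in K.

F = 10^(0.0630/10) = 1.01461
T_e = (F − 1)·T₀ = (1.01461 − 1) × 290 = 4.24 K

4.24 K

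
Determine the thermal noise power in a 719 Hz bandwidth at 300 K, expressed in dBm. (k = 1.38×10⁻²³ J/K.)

−145.3 dBm

P_n = kTB = 1.38×10⁻²³ × 300 × 7.19×10² = 2.98×10⁻¹⁸ W
In dBm: 10 log₁₀(2.98×10⁻¹⁸ / 10⁻³) = −145.3 dBm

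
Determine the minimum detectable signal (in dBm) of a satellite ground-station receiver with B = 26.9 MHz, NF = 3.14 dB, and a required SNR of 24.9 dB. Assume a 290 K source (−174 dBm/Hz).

−71.7 dBm

Sensitivity = −174 + 10 log₁₀(B) + NF + SNR_min
= −174 + 74.3 + 3.14 + 24.9
= −71.66 dBm → −71.7 dBm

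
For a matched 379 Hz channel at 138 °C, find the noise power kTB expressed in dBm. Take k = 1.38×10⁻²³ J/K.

T = 138 °C + 273.15 = 411.15 K
P_n = kTB = 1.38×10⁻²³ × 411.15 × 3.79×10² = 2.15×10⁻¹⁸ W
In dBm: 10 log₁₀(2.15×10⁻¹⁸ / 10⁻³) = −146.7 dBm

−146.7 dBm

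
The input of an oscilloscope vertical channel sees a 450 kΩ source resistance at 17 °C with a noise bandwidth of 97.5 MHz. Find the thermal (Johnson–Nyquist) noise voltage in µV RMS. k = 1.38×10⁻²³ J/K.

838 µV

T = 17 °C + 273.15 = 290.15 K
V_n = √(4kTRB)
4kTRB = 4 × 1.38×10⁻²³ × 290.15 × 4.50×10⁵ × 9.75×10⁷ = 7.03×10⁻⁷ V²
V_n = √(7.03×10⁻⁷) = 8.38×10⁻⁴ V = 838 µV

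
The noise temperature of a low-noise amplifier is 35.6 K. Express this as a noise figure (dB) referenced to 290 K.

0.503 dB

F = 1 + T_e/T₀ = 1 + 35.6/290 = 1.12276
NF = 10 log₁₀(1.12276) = 0.503 dB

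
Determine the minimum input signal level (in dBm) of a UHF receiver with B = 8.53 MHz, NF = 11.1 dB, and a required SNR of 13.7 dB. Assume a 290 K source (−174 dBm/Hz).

Sensitivity = −174 + 10 log₁₀(B) + NF + SNR_min
= −174 + 69.31 + 11.1 + 13.7
= −79.89 dBm → −79.9 dBm

−79.9 dBm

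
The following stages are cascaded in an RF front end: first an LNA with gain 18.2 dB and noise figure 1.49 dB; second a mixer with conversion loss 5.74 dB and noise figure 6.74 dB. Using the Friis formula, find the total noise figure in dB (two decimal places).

1.66 dB

Convert to linear (a loss of L dB is a gain of −L dB): F_i = 10^(NF_i/10), G_i = 10^(G_i,dB/10)
  Stage 1: F_1 = 10^(1.49/10) = 1.409, G_1 = 10^(18.2/10) = 66.07
  Stage 2: F_2 = 10^(6.74/10) = 4.721, G_2 = 10^(−5.74/10) = 0.2667
Friis cascade:
  F = 1.409 + (4.721 − 1)/66.07 = 1.466
NF = 10 log₁₀(1.466) = 1.66 dB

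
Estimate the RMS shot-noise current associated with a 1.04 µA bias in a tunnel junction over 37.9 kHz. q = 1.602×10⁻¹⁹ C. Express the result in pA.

112 pA

I_n = √(2qI·B)
2qI·B = 2 × 1.602×10⁻¹⁹ × 1.04×10⁻⁶ × 3.79×10⁴ = 1.26×10⁻²⁰ A²
I_n = √(1.26×10⁻²⁰) = 1.12×10⁻¹⁰ A = 112 pA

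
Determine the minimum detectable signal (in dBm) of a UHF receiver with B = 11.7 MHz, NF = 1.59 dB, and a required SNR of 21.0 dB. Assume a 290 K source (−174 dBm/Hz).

Sensitivity = −174 + 10 log₁₀(B) + NF + SNR_min
= −174 + 70.68 + 1.59 + 21.0
= −80.73 dBm → −80.7 dBm

−80.7 dBm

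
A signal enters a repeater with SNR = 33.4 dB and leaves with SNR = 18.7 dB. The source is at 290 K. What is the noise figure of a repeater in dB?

NF (dB) = SNR_in(dB) − SNR_out(dB) when the source is at T₀
NF = 33.4 − 18.7 = 14.7 dB

14.7 dB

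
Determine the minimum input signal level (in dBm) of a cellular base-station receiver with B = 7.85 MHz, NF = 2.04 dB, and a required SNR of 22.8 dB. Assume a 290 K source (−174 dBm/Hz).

−80.2 dBm

Sensitivity = −174 + 10 log₁₀(B) + NF + SNR_min
= −174 + 68.95 + 2.04 + 22.8
= −80.21 dBm → −80.2 dBm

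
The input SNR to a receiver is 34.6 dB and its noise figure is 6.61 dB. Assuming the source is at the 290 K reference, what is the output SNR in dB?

By definition F = SNR_in/SNR_out, so in dB: SNR_out = SNR_in − NF
SNR_out = 34.6 − 6.61 = 27.99 dB

27.99 dB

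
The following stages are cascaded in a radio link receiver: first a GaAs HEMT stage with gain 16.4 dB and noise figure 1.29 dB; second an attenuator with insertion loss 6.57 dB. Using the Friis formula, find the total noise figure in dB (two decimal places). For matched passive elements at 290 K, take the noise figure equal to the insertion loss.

Convert to linear (a loss of L dB is a gain of −L dB): F_i = 10^(NF_i/10), G_i = 10^(G_i,dB/10)
  Stage 1: F_1 = 10^(1.29/10) = 1.346, G_1 = 10^(16.4/10) = 43.65
  Stage 2: F_2 = 10^(6.57/10) = 4.539, G_2 = 10^(−6.57/10) = 0.2203
Friis cascade:
  F = 1.346 + (4.539 − 1)/43.65 = 1.427
NF = 10 log₁₀(1.427) = 1.54 dB

1.54 dB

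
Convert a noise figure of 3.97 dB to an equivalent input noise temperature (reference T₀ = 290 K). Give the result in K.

433 K

F = 10^(3.97/10) = 2.49459
T_e = (F − 1)·T₀ = (2.49459 − 1) × 290 = 433 K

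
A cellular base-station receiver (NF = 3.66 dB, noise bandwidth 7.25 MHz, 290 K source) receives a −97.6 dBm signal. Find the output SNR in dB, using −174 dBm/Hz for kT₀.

Noise floor: N = −174 + 10 log₁₀(B) + NF
10 log₁₀(7.25×10⁶) = 68.6 dB
N = −174 + 68.6 + 3.66 = −101.74 dBm
SNR = P_sig − N = −97.6 − (−101.74) = 4.14 dB → 4.1 dB

4.1 dB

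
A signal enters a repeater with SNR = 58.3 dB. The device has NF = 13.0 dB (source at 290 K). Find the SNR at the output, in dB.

45.3 dB

By definition F = SNR_in/SNR_out, so in dB: SNR_out = SNR_in − NF
SNR_out = 58.3 − 13.0 = 45.3 dB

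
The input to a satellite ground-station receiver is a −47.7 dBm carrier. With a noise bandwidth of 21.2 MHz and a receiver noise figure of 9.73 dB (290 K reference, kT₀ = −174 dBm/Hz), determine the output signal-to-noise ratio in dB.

Noise floor: N = −174 + 10 log₁₀(B) + NF
10 log₁₀(2.12×10⁷) = 73.26 dB
N = −174 + 73.26 + 9.73 = −91.01 dBm
SNR = P_sig − N = −47.7 − (−91.01) = 43.31 dB → 43.3 dB

43.3 dB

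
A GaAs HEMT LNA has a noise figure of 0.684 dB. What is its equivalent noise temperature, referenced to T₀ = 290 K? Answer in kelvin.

49.5 K

F = 10^(0.684/10) = 1.17058
T_e = (F − 1)·T₀ = (1.17058 − 1) × 290 = 49.5 K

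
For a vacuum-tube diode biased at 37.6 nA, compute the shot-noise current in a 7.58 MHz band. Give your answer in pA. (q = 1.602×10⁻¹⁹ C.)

302 pA

I_n = √(2qI·B)
2qI·B = 2 × 1.602×10⁻¹⁹ × 3.76×10⁻⁸ × 7.58×10⁶ = 9.13×10⁻²⁰ A²
I_n = √(9.13×10⁻²⁰) = 3.02×10⁻¹⁰ A = 302 pA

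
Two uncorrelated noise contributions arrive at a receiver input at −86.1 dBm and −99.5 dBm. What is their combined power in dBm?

−85.9 dBm

Convert to linear, add, convert back:
P₁ = 2.45×10⁻¹² W, P₂ = 1.12×10⁻¹³ W
P_tot = 2.57×10⁻¹² W → 10 log₁₀(P_tot / 10⁻³) = −85.9 dBm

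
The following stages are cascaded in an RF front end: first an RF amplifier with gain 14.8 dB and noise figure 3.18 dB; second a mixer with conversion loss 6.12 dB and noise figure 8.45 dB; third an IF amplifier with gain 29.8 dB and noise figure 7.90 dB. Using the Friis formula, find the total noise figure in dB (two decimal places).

Convert to linear (a loss of L dB is a gain of −L dB): F_i = 10^(NF_i/10), G_i = 10^(G_i,dB/10)
  Stage 1: F_1 = 10^(3.18/10) = 2.080, G_1 = 10^(14.8/10) = 30.20
  Stage 2: F_2 = 10^(8.45/10) = 6.998, G_2 = 10^(−6.12/10) = 0.2443
  Stage 3: F_3 = 10^(7.90/10) = 6.166, G_3 = 10^(29.8/10) = 955.0
Friis cascade:
  F = 2.080 + (6.998 − 1)/30.20 + (6.166 − 1)/7.379 = 2.978
NF = 10 log₁₀(2.978) = 4.74 dB

4.74 dB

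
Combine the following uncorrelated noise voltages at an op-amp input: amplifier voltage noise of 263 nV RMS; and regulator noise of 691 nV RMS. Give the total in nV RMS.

Uncorrelated sources add in power (mean-square): V_tot = √(ΣV_i²)
V_tot = √[(2.63×10⁻⁷)² + (6.91×10⁻⁷)²] = 7.39×10⁻⁷ V = 739 nV

739 nV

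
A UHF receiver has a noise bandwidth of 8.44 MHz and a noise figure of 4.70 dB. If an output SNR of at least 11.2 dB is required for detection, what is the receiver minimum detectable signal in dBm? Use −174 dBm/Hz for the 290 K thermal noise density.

−88.8 dBm

Sensitivity = −174 + 10 log₁₀(B) + NF + SNR_min
= −174 + 69.26 + 4.70 + 11.2
= −88.84 dBm → −88.8 dBm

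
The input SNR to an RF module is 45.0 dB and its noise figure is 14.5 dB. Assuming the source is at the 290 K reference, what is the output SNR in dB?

30.5 dB

By definition F = SNR_in/SNR_out, so in dB: SNR_out = SNR_in − NF
SNR_out = 45.0 − 14.5 = 30.5 dB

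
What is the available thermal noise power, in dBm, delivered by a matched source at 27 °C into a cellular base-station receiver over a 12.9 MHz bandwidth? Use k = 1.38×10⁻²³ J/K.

−102.7 dBm

T = 27 °C + 273.15 = 300.15 K
P_n = kTB = 1.38×10⁻²³ × 300.15 × 1.29×10⁷ = 5.34×10⁻¹⁴ W
In dBm: 10 log₁₀(5.34×10⁻¹⁴ / 10⁻³) = −102.7 dBm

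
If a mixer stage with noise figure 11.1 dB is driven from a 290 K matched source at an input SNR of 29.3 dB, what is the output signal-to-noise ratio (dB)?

18.2 dB

By definition F = SNR_in/SNR_out, so in dB: SNR_out = SNR_in − NF
SNR_out = 29.3 − 11.1 = 18.2 dB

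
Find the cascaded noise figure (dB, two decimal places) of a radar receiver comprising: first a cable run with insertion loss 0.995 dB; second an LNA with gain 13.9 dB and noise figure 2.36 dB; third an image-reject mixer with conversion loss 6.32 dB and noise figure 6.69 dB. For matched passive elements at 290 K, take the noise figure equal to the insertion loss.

3.72 dB

Convert to linear (a loss of L dB is a gain of −L dB): F_i = 10^(NF_i/10), G_i = 10^(G_i,dB/10)
  Stage 1: F_1 = 10^(0.995/10) = 1.257, G_1 = 10^(−0.995/10) = 0.7952
  Stage 2: F_2 = 10^(2.36/10) = 1.722, G_2 = 10^(13.9/10) = 24.55
  Stage 3: F_3 = 10^(6.69/10) = 4.667, G_3 = 10^(−6.32/10) = 0.2333
Friis cascade:
  F = 1.257 + (1.722 − 1)/0.7952 + (4.667 − 1)/19.52 = 2.353
NF = 10 log₁₀(2.353) = 3.72 dB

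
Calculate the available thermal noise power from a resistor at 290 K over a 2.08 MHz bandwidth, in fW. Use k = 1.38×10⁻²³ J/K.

8.32 fW

P_n = kTB = 1.38×10⁻²³ × 290 × 2.08×10⁶ = 8.32×10⁻¹⁵ W = 8.32 fW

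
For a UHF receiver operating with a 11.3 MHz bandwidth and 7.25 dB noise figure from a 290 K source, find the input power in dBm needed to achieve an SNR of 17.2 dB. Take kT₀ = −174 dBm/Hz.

−79.0 dBm

Sensitivity = −174 + 10 log₁₀(B) + NF + SNR_min
= −174 + 70.53 + 7.25 + 17.2
= −79.02 dBm → −79.0 dBm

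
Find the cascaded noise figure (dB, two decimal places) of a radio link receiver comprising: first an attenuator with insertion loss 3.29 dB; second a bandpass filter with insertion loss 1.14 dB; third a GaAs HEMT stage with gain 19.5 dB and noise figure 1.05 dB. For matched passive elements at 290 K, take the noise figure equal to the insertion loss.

Convert to linear (a loss of L dB is a gain of −L dB): F_i = 10^(NF_i/10), G_i = 10^(G_i,dB/10)
  Stage 1: F_1 = 10^(3.29/10) = 2.133, G_1 = 10^(−3.29/10) = 0.4688
  Stage 2: F_2 = 10^(1.14/10) = 1.300, G_2 = 10^(−1.14/10) = 0.7691
  Stage 3: F_3 = 10^(1.05/10) = 1.274, G_3 = 10^(19.5/10) = 89.13
Friis cascade:
  F = 2.133 + (1.300 − 1)/0.4688 + (1.274 − 1)/0.3606 = 3.532
NF = 10 log₁₀(3.532) = 5.48 dB

5.48 dB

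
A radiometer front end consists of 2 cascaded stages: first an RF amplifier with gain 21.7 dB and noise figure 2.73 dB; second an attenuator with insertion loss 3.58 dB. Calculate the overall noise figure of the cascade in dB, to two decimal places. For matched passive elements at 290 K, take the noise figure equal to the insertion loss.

2.75 dB

Convert to linear (a loss of L dB is a gain of −L dB): F_i = 10^(NF_i/10), G_i = 10^(G_i,dB/10)
  Stage 1: F_1 = 10^(2.73/10) = 1.875, G_1 = 10^(21.7/10) = 147.9
  Stage 2: F_2 = 10^(3.58/10) = 2.280, G_2 = 10^(−3.58/10) = 0.4385
Friis cascade:
  F = 1.875 + (2.280 − 1)/147.9 = 1.884
NF = 10 log₁₀(1.884) = 2.75 dB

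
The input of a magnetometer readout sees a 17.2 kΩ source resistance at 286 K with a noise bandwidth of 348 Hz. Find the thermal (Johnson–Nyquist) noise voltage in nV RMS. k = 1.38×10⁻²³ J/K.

V_n = √(4kTRB)
4kTRB = 4 × 1.38×10⁻²³ × 286 × 1.72×10⁴ × 3.48×10² = 9.45×10⁻¹⁴ V²
V_n = √(9.45×10⁻¹⁴) = 3.07×10⁻⁷ V = 307 nV

307 nV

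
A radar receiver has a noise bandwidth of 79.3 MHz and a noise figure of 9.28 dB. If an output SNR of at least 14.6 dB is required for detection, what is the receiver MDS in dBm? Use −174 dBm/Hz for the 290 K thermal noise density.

Sensitivity = −174 + 10 log₁₀(B) + NF + SNR_min
= −174 + 78.99 + 9.28 + 14.6
= −71.13 dBm → −71.1 dBm

−71.1 dBm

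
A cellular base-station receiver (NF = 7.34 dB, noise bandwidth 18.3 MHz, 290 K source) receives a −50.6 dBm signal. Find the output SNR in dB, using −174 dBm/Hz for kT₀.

43.4 dB

Noise floor: N = −174 + 10 log₁₀(B) + NF
10 log₁₀(1.83×10⁷) = 72.62 dB
N = −174 + 72.62 + 7.34 = −94.04 dBm
SNR = P_sig − N = −50.6 − (−94.04) = 43.44 dB → 43.4 dB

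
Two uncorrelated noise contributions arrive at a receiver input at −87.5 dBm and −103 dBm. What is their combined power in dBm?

−87.4 dBm

Convert to linear, add, convert back:
P₁ = 1.78×10⁻¹² W, P₂ = 5.01×10⁻¹⁴ W
P_tot = 1.83×10⁻¹² W → 10 log₁₀(P_tot / 10⁻³) = −87.4 dBm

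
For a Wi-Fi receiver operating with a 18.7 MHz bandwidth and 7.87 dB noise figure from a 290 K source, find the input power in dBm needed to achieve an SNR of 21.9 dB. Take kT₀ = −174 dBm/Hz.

−71.5 dBm

Sensitivity = −174 + 10 log₁₀(B) + NF + SNR_min
= −174 + 72.72 + 7.87 + 21.9
= −71.51 dBm → −71.5 dBm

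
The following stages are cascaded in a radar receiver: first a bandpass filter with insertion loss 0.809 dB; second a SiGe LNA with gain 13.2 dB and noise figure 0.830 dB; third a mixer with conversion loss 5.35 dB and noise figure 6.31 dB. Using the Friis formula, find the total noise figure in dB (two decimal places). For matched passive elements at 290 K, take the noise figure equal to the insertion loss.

2.17 dB

Convert to linear (a loss of L dB is a gain of −L dB): F_i = 10^(NF_i/10), G_i = 10^(G_i,dB/10)
  Stage 1: F_1 = 10^(0.809/10) = 1.205, G_1 = 10^(−0.809/10) = 0.8300
  Stage 2: F_2 = 10^(0.830/10) = 1.211, G_2 = 10^(13.2/10) = 20.89
  Stage 3: F_3 = 10^(6.31/10) = 4.276, G_3 = 10^(−5.35/10) = 0.2917
Friis cascade:
  F = 1.205 + (1.211 − 1)/0.8300 + (4.276 − 1)/17.34 = 1.647
NF = 10 log₁₀(1.647) = 2.17 dB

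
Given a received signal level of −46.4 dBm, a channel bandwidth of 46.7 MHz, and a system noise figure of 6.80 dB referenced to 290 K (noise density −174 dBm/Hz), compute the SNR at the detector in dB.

Noise floor: N = −174 + 10 log₁₀(B) + NF
10 log₁₀(4.67×10⁷) = 76.69 dB
N = −174 + 76.69 + 6.80 = −90.51 dBm
SNR = P_sig − N = −46.4 − (−90.51) = 44.11 dB → 44.1 dB

44.1 dB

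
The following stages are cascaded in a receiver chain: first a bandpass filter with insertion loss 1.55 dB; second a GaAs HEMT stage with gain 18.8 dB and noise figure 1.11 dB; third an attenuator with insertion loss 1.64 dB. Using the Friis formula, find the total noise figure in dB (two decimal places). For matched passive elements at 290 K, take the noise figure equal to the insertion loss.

2.68 dB

Convert to linear (a loss of L dB is a gain of −L dB): F_i = 10^(NF_i/10), G_i = 10^(G_i,dB/10)
  Stage 1: F_1 = 10^(1.55/10) = 1.429, G_1 = 10^(−1.55/10) = 0.6998
  Stage 2: F_2 = 10^(1.11/10) = 1.291, G_2 = 10^(18.8/10) = 75.86
  Stage 3: F_3 = 10^(1.64/10) = 1.459, G_3 = 10^(−1.64/10) = 0.6855
Friis cascade:
  F = 1.429 + (1.291 − 1)/0.6998 + (1.459 − 1)/53.09 = 1.854
NF = 10 log₁₀(1.854) = 2.68 dB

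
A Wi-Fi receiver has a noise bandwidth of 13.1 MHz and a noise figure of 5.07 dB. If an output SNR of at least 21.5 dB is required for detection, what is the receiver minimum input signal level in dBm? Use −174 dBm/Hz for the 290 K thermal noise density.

Sensitivity = −174 + 10 log₁₀(B) + NF + SNR_min
= −174 + 71.17 + 5.07 + 21.5
= −76.26 dBm → −76.3 dBm

−76.3 dBm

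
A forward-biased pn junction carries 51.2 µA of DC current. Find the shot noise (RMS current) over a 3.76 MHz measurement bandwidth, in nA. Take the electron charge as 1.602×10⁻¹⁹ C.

I_n = √(2qI·B)
2qI·B = 2 × 1.602×10⁻¹⁹ × 5.12×10⁻⁵ × 3.76×10⁶ = 6.17×10⁻¹⁷ A²
I_n = √(6.17×10⁻¹⁷) = 7.85×10⁻⁹ A = 7.85 nA

7.85 nA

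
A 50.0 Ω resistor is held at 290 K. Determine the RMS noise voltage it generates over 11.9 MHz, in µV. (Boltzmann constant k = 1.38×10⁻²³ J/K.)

3.09 µV

V_n = √(4kTRB)
4kTRB = 4 × 1.38×10⁻²³ × 290 × 5.00×10¹ × 1.19×10⁷ = 9.52×10⁻¹² V²
V_n = √(9.52×10⁻¹²) = 3.09×10⁻⁶ V = 3.09 µV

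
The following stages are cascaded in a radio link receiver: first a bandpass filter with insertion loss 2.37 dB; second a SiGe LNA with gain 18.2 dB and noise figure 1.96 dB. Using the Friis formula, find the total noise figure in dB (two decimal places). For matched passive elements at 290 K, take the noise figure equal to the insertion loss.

4.33 dB

Convert to linear (a loss of L dB is a gain of −L dB): F_i = 10^(NF_i/10), G_i = 10^(G_i,dB/10)
  Stage 1: F_1 = 10^(2.37/10) = 1.726, G_1 = 10^(−2.37/10) = 0.5794
  Stage 2: F_2 = 10^(1.96/10) = 1.570, G_2 = 10^(18.2/10) = 66.07
Friis cascade:
  F = 1.726 + (1.570 − 1)/0.5794 = 2.710
NF = 10 log₁₀(2.710) = 4.33 dB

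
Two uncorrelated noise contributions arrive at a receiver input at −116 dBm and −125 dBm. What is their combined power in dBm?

Convert to linear, add, convert back:
P₁ = 2.51×10⁻¹⁵ W, P₂ = 3.16×10⁻¹⁶ W
P_tot = 2.83×10⁻¹⁵ W → 10 log₁₀(P_tot / 10⁻³) = −115.5 dBm

−115.5 dBm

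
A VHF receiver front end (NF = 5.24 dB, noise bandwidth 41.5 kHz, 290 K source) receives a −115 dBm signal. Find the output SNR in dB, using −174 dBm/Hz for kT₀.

7.6 dB

Noise floor: N = −174 + 10 log₁₀(B) + NF
10 log₁₀(4.15×10⁴) = 46.18 dB
N = −174 + 46.18 + 5.24 = −122.58 dBm
SNR = P_sig − N = −115 − (−122.58) = 7.58 dB → 7.6 dB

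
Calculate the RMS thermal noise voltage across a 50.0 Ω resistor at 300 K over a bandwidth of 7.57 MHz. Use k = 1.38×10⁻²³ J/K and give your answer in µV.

V_n = √(4kTRB)
4kTRB = 4 × 1.38×10⁻²³ × 300 × 5.00×10¹ × 7.57×10⁶ = 6.27×10⁻¹² V²
V_n = √(6.27×10⁻¹²) = 2.50×10⁻⁶ V = 2.50 µV

2.50 µV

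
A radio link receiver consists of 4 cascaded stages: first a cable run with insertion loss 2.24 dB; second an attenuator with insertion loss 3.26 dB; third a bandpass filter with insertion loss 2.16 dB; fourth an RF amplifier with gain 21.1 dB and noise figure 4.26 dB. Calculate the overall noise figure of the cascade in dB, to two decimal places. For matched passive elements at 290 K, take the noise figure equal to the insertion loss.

11.92 dB

Convert to linear (a loss of L dB is a gain of −L dB): F_i = 10^(NF_i/10), G_i = 10^(G_i,dB/10)
  Stage 1: F_1 = 10^(2.24/10) = 1.675, G_1 = 10^(−2.24/10) = 0.5970
  Stage 2: F_2 = 10^(3.26/10) = 2.118, G_2 = 10^(−3.26/10) = 0.4721
  Stage 3: F_3 = 10^(2.16/10) = 1.644, G_3 = 10^(−2.16/10) = 0.6081
  Stage 4: F_4 = 10^(4.26/10) = 2.667, G_4 = 10^(21.1/10) = 128.8
Friis cascade:
  F = 1.675 + (2.118 − 1)/0.5970 + (1.644 − 1)/0.2818 + (2.667 − 1)/0.1714 = 15.56
NF = 10 log₁₀(15.56) = 11.92 dB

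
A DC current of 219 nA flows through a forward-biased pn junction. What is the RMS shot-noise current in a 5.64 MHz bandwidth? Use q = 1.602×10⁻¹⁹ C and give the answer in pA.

I_n = √(2qI·B)
2qI·B = 2 × 1.602×10⁻¹⁹ × 2.19×10⁻⁷ × 5.64×10⁶ = 3.96×10⁻¹⁹ A²
I_n = √(3.96×10⁻¹⁹) = 6.29×10⁻¹⁰ A = 629 pA

629 pA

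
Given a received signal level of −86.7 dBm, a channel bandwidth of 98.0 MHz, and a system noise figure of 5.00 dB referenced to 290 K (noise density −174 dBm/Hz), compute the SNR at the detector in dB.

2.4 dB

Noise floor: N = −174 + 10 log₁₀(B) + NF
10 log₁₀(9.80×10⁷) = 79.91 dB
N = −174 + 79.91 + 5.00 = −89.09 dBm
SNR = P_sig − N = −86.7 − (−89.09) = 2.39 dB → 2.4 dB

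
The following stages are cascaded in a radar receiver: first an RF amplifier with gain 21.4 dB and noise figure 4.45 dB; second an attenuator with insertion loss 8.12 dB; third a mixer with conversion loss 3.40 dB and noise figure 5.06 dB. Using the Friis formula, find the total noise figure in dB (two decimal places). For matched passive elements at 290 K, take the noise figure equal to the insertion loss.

4.67 dB

Convert to linear (a loss of L dB is a gain of −L dB): F_i = 10^(NF_i/10), G_i = 10^(G_i,dB/10)
  Stage 1: F_1 = 10^(4.45/10) = 2.786, G_1 = 10^(21.4/10) = 138.0
  Stage 2: F_2 = 10^(8.12/10) = 6.486, G_2 = 10^(−8.12/10) = 0.1542
  Stage 3: F_3 = 10^(5.06/10) = 3.206, G_3 = 10^(−3.40/10) = 0.4571
Friis cascade:
  F = 2.786 + (6.486 − 1)/138.0 + (3.206 − 1)/21.28 = 2.930
NF = 10 log₁₀(2.930) = 4.67 dB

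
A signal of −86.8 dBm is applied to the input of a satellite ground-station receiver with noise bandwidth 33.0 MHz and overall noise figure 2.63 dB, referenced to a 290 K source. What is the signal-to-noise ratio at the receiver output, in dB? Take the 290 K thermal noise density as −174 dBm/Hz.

9.4 dB

Noise floor: N = −174 + 10 log₁₀(B) + NF
10 log₁₀(3.30×10⁷) = 75.19 dB
N = −174 + 75.19 + 2.63 = −96.18 dBm
SNR = P_sig − N = −86.8 − (−96.18) = 9.38 dB → 9.4 dB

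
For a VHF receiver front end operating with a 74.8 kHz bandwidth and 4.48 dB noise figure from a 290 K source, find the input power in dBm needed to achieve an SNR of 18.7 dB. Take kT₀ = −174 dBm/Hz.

Sensitivity = −174 + 10 log₁₀(B) + NF + SNR_min
= −174 + 48.74 + 4.48 + 18.7
= −102.08 dBm → −102.1 dBm

−102.1 dBm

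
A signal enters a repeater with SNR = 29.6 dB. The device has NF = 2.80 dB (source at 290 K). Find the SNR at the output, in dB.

By definition F = SNR_in/SNR_out, so in dB: SNR_out = SNR_in − NF
SNR_out = 29.6 − 2.80 = 26.80 dB

26.80 dB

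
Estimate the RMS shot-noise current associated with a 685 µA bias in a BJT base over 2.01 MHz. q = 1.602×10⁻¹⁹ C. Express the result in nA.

21.0 nA

I_n = √(2qI·B)
2qI·B = 2 × 1.602×10⁻¹⁹ × 6.85×10⁻⁴ × 2.01×10⁶ = 4.41×10⁻¹⁶ A²
I_n = √(4.41×10⁻¹⁶) = 2.10×10⁻⁸ A = 21.0 nA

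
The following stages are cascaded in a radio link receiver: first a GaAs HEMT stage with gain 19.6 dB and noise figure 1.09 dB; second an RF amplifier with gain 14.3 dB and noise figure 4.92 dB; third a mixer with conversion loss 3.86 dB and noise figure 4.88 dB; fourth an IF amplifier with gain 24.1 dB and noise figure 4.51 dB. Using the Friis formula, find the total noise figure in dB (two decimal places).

1.18 dB

Convert to linear (a loss of L dB is a gain of −L dB): F_i = 10^(NF_i/10), G_i = 10^(G_i,dB/10)
  Stage 1: F_1 = 10^(1.09/10) = 1.285, G_1 = 10^(19.6/10) = 91.20
  Stage 2: F_2 = 10^(4.92/10) = 3.105, G_2 = 10^(14.3/10) = 26.92
  Stage 3: F_3 = 10^(4.88/10) = 3.076, G_3 = 10^(−3.86/10) = 0.4111
  Stage 4: F_4 = 10^(4.51/10) = 2.825, G_4 = 10^(24.1/10) = 257.0
Friis cascade:
  F = 1.285 + (3.105 − 1)/91.20 + (3.076 − 1)/2455 + (2.825 − 1)/1009 = 1.311
NF = 10 log₁₀(1.311) = 1.18 dB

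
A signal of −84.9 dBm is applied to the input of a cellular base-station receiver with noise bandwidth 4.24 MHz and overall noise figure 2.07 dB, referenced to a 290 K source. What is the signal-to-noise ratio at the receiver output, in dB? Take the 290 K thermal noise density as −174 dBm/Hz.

20.8 dB

Noise floor: N = −174 + 10 log₁₀(B) + NF
10 log₁₀(4.24×10⁶) = 66.27 dB
N = −174 + 66.27 + 2.07 = −105.66 dBm
SNR = P_sig − N = −84.9 − (−105.66) = 20.76 dB → 20.8 dB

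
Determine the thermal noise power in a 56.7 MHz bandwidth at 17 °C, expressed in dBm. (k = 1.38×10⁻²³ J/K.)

T = 17 °C + 273.15 = 290.15 K
P_n = kTB = 1.38×10⁻²³ × 290.15 × 5.67×10⁷ = 2.27×10⁻¹³ W
In dBm: 10 log₁₀(2.27×10⁻¹³ / 10⁻³) = −96.4 dBm

−96.4 dBm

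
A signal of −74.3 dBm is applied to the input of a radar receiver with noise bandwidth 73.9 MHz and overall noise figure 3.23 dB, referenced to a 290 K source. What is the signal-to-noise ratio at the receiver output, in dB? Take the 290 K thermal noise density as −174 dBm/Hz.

Noise floor: N = −174 + 10 log₁₀(B) + NF
10 log₁₀(7.39×10⁷) = 78.69 dB
N = −174 + 78.69 + 3.23 = −92.08 dBm
SNR = P_sig − N = −74.3 − (−92.08) = 17.78 dB → 17.8 dB

17.8 dB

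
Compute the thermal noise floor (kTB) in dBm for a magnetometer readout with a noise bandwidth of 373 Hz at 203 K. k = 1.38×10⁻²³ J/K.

P_n = kTB = 1.38×10⁻²³ × 203 × 3.73×10² = 1.04×10⁻¹⁸ W
In dBm: 10 log₁₀(1.04×10⁻¹⁸ / 10⁻³) = −149.8 dBm

−149.8 dBm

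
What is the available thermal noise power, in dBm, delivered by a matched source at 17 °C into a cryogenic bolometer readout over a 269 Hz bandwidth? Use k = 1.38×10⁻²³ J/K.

T = 17 °C + 273.15 = 290.15 K
P_n = kTB = 1.38×10⁻²³ × 290.15 × 2.69×10² = 1.08×10⁻¹⁸ W
In dBm: 10 log₁₀(1.08×10⁻¹⁸ / 10⁻³) = −149.7 dBm

−149.7 dBm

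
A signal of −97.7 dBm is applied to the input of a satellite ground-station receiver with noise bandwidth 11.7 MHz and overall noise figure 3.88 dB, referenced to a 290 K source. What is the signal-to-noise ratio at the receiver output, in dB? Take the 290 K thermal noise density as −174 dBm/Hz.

1.7 dB

Noise floor: N = −174 + 10 log₁₀(B) + NF
10 log₁₀(1.17×10⁷) = 70.68 dB
N = −174 + 70.68 + 3.88 = −99.44 dBm
SNR = P_sig − N = −97.7 − (−99.44) = 1.74 dB → 1.7 dB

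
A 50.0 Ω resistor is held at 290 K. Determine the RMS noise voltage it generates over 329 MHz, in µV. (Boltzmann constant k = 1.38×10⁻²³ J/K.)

16.2 µV

V_n = √(4kTRB)
4kTRB = 4 × 1.38×10⁻²³ × 290 × 5.00×10¹ × 3.29×10⁸ = 2.63×10⁻¹⁰ V²
V_n = √(2.63×10⁻¹⁰) = 1.62×10⁻⁵ V = 16.2 µV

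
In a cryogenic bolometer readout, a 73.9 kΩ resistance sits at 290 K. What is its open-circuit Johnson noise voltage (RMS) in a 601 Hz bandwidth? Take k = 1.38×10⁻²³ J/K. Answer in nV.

843 nV

V_n = √(4kTRB)
4kTRB = 4 × 1.38×10⁻²³ × 290 × 7.39×10⁴ × 6.01×10² = 7.11×10⁻¹³ V²
V_n = √(7.11×10⁻¹³) = 8.43×10⁻⁷ V = 843 nV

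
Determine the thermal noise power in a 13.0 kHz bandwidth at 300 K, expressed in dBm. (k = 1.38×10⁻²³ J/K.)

−132.7 dBm

P_n = kTB = 1.38×10⁻²³ × 300 × 1.30×10⁴ = 5.38×10⁻¹⁷ W
In dBm: 10 log₁₀(5.38×10⁻¹⁷ / 10⁻³) = −132.7 dBm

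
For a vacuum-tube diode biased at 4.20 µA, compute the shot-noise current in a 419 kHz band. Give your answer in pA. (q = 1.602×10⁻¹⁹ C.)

751 pA

I_n = √(2qI·B)
2qI·B = 2 × 1.602×10⁻¹⁹ × 4.20×10⁻⁶ × 4.19×10⁵ = 5.64×10⁻¹⁹ A²
I_n = √(5.64×10⁻¹⁹) = 7.51×10⁻¹⁰ A = 751 pA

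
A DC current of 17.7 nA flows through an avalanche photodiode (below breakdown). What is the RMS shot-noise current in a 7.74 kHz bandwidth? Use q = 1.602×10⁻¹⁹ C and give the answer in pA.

6.63 pA

I_n = √(2qI·B)
2qI·B = 2 × 1.602×10⁻¹⁹ × 1.77×10⁻⁸ × 7.74×10³ = 4.39×10⁻²³ A²
I_n = √(4.39×10⁻²³) = 6.63×10⁻¹² A = 6.63 pA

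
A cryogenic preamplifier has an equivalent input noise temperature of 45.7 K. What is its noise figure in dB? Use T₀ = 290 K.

0.636 dB

F = 1 + T_e/T₀ = 1 + 45.7/290 = 1.15759
NF = 10 log₁₀(1.15759) = 0.636 dB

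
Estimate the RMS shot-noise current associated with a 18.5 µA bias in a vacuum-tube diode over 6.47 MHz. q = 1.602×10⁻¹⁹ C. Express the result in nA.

6.19 nA

I_n = √(2qI·B)
2qI·B = 2 × 1.602×10⁻¹⁹ × 1.85×10⁻⁵ × 6.47×10⁶ = 3.84×10⁻¹⁷ A²
I_n = √(3.84×10⁻¹⁷) = 6.19×10⁻⁹ A = 6.19 nA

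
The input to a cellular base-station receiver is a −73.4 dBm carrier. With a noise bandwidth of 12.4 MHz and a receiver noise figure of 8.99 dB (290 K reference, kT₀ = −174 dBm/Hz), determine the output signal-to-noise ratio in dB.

Noise floor: N = −174 + 10 log₁₀(B) + NF
10 log₁₀(1.24×10⁷) = 70.93 dB
N = −174 + 70.93 + 8.99 = −94.08 dBm
SNR = P_sig − N = −73.4 − (−94.08) = 20.68 dB → 20.7 dB

20.7 dB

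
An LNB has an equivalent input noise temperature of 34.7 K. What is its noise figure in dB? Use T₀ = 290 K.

0.491 dB

F = 1 + T_e/T₀ = 1 + 34.7/290 = 1.11966
NF = 10 log₁₀(1.11966) = 0.491 dB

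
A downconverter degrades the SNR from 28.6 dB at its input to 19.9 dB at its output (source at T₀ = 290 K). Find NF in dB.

8.7 dB

NF (dB) = SNR_in(dB) − SNR_out(dB) when the source is at T₀
NF = 28.6 − 19.9 = 8.7 dB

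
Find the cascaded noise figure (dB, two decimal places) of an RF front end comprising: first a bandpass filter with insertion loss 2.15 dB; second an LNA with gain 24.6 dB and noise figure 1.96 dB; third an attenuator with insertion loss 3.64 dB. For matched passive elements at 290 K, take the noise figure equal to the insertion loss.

4.12 dB

Convert to linear (a loss of L dB is a gain of −L dB): F_i = 10^(NF_i/10), G_i = 10^(G_i,dB/10)
  Stage 1: F_1 = 10^(2.15/10) = 1.641, G_1 = 10^(−2.15/10) = 0.6095
  Stage 2: F_2 = 10^(1.96/10) = 1.570, G_2 = 10^(24.6/10) = 288.4
  Stage 3: F_3 = 10^(3.64/10) = 2.312, G_3 = 10^(−3.64/10) = 0.4325
Friis cascade:
  F = 1.641 + (1.570 − 1)/0.6095 + (2.312 − 1)/175.8 = 2.584
NF = 10 log₁₀(2.584) = 4.12 dB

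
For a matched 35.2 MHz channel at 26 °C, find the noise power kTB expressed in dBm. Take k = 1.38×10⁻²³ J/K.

T = 26 °C + 273.15 = 299.15 K
P_n = kTB = 1.38×10⁻²³ × 299.15 × 3.52×10⁷ = 1.45×10⁻¹³ W
In dBm: 10 log₁₀(1.45×10⁻¹³ / 10⁻³) = −98.4 dBm

−98.4 dBm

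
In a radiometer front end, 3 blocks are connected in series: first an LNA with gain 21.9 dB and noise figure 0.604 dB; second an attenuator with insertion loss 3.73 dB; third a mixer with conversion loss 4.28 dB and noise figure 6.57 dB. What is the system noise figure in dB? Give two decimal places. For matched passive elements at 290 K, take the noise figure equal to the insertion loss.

0.83 dB

Convert to linear (a loss of L dB is a gain of −L dB): F_i = 10^(NF_i/10), G_i = 10^(G_i,dB/10)
  Stage 1: F_1 = 10^(0.604/10) = 1.149, G_1 = 10^(21.9/10) = 154.9
  Stage 2: F_2 = 10^(3.73/10) = 2.360, G_2 = 10^(−3.73/10) = 0.4236
  Stage 3: F_3 = 10^(6.57/10) = 4.539, G_3 = 10^(−4.28/10) = 0.3733
Friis cascade:
  F = 1.149 + (2.360 − 1)/154.9 + (4.539 − 1)/65.61 = 1.212
NF = 10 log₁₀(1.212) = 0.83 dB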